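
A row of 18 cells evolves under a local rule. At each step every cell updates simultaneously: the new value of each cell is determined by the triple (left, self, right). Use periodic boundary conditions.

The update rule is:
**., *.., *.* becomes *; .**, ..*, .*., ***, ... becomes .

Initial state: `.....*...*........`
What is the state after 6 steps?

...........*...*..

......*...*.......
.......*...*......
........*...*.....
.........*...*....
..........*...*...
...........*...*..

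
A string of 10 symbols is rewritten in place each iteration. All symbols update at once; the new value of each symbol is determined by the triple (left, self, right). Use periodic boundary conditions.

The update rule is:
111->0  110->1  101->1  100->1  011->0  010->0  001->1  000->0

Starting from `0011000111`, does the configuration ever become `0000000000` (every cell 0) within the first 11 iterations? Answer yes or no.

1101101001
0110110110
1011011011
1101101100
0110110111
1011011001
1101101110
0110110011
1011011101
1101100110
0110111011
iteration 11 is 0110111011, still not uniform 0

no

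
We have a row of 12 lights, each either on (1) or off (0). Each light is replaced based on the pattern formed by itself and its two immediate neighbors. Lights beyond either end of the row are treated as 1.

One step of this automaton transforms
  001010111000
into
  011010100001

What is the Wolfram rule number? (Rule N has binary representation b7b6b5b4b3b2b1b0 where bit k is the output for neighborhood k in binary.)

14

position 7: 111 → 0  (bit 7 = 0)
position 8: 110 → 0  (bit 6 = 0)
position 3: 101 → 0  (bit 5 = 0)
position 0: 100 → 0  (bit 4 = 0)
position 6: 011 → 1  (bit 3 = 1)
position 2: 010 → 1  (bit 2 = 1)
position 1: 001 → 1  (bit 1 = 1)
position 10: 000 → 0  (bit 0 = 0)
bits b7..b0 = 00001110 = 14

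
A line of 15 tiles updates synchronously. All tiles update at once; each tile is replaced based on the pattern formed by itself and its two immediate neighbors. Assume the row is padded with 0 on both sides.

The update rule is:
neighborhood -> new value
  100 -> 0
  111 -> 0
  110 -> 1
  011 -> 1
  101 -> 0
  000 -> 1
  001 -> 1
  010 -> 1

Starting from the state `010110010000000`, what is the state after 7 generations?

110110110101011

110110110111111
110110110100001
110110110101111
110110110101001
110110110101011
110110110101011  (fixed point — unchanged through generation 7)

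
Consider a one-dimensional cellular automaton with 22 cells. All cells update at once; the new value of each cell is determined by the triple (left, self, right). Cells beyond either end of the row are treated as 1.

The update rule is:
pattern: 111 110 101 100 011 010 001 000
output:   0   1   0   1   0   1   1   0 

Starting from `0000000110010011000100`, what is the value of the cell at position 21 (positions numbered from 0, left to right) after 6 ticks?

0

1000001011111101101111
1100011000000100100000
0110101100001111110001
0010100110010000011010
1110111011111000101010
0010001000001101101010
position 21 holds 0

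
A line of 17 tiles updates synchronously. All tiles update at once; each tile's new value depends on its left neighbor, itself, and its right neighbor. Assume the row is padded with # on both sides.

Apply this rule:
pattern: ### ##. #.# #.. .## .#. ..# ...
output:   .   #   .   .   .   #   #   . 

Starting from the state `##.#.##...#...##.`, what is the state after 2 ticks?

tick 1: .#.#..#..##..#.#.
tick 2: .#.#.##.#.#.##.#.

.#.#.##.#.#.##.#.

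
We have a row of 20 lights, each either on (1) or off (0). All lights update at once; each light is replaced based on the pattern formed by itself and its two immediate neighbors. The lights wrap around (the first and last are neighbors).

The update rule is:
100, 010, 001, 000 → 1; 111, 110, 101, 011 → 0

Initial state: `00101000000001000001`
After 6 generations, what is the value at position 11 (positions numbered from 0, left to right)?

0

11101111111111111111
00000000000000000000
11111111111111111111
00000000000000000000  (repeats generation 2; period 2)
generation 6: 00000000000000000000
position 11 holds 0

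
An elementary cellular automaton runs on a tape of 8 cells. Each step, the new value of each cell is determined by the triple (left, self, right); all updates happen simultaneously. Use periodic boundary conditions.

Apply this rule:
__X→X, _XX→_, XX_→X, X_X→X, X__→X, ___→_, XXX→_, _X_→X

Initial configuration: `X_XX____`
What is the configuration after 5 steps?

XX_XX__X
_XX_XXX_
X_XX__XX
XX_XXX__
_XX__XXX

_XX__XXX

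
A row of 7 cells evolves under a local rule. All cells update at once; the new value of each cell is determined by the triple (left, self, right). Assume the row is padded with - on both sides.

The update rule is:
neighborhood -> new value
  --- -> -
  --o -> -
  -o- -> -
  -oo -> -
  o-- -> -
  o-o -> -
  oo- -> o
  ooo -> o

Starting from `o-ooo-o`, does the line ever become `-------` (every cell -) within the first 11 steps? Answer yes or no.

step 1: ---oo--
step 2: ----o--
step 3: -------
all cells are - at step 3

yes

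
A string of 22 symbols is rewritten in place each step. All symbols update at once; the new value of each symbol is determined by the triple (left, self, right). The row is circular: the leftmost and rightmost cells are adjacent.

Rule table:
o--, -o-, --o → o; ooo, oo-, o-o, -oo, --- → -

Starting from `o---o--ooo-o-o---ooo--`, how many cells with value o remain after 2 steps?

oo-oooo----o-oo-o---oo
-------o--oo----oo-o--
count of o: 6

6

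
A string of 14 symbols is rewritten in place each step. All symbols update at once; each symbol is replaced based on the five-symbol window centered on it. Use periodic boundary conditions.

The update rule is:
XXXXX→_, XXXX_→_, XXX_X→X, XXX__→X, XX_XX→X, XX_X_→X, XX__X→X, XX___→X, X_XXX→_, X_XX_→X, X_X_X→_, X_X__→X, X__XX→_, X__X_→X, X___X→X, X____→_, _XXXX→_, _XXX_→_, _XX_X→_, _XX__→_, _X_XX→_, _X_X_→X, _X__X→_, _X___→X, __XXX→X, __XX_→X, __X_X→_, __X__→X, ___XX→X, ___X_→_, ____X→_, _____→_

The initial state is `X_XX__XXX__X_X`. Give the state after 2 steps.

_X_X_X____XXX_

_XX_X_X_XXX__X
_X_X_X____XXX_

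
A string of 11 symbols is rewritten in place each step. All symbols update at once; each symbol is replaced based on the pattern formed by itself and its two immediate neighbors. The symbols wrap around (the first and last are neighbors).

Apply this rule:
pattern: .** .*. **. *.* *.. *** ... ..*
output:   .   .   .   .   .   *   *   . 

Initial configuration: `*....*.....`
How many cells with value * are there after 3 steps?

2

..**...***.
*....*..*..
..**.......
count of *: 2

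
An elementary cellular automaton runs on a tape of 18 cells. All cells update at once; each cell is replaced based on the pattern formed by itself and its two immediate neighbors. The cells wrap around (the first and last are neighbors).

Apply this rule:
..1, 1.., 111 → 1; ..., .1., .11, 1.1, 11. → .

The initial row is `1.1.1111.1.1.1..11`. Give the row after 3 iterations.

.....11.......11.1
1...1..1.....1....
.1.1.11.1...1.1..1

.1.1.11.1...1.1..1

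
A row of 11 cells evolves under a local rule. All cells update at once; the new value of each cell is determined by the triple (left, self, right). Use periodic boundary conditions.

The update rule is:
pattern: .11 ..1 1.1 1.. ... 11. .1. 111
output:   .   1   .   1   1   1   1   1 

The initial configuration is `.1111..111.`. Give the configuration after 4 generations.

generation 1: 1.11111.111
generation 2: 1..1111..11
generation 3: 111.11111.1
generation 4: 111..1111..

111..1111..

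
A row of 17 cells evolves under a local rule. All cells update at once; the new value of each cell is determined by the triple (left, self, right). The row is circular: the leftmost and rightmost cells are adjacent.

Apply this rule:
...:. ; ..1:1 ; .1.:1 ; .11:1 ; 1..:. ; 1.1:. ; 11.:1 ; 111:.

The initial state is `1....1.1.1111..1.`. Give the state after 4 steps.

1.11.1.1.1.11.11.

1...11.1.1..1.11.
1..111.1.1.11.11.
1.11.1.1.1.11.11.
1.11.1.1.1.11.11.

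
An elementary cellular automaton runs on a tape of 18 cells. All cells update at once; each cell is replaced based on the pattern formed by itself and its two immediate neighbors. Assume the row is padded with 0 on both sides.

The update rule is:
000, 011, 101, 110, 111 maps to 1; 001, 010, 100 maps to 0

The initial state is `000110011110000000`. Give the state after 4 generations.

110110011110111111
111110011111111111
111110011111111111  (fixed point — unchanged through generation 4)

111110011111111111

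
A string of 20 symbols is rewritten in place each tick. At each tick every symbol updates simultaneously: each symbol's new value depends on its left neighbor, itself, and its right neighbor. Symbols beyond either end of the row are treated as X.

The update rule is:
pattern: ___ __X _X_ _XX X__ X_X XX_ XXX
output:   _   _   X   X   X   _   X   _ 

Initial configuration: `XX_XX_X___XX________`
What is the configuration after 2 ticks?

_X_XX_XXX_X_XX______

tick 1: _X_XX_XX__XXX_______
tick 2: _X_XX_XXX_X_XX______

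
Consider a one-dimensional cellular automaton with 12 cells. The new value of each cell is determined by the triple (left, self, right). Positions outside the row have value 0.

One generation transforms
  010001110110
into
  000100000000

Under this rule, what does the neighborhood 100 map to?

0

At position 2 the neighborhood is 100; the next row has 0 there.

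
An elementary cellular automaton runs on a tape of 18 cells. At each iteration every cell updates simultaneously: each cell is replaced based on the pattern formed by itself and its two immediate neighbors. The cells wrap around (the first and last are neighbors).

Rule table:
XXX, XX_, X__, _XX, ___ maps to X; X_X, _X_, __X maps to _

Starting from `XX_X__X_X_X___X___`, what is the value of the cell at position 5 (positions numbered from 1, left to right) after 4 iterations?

_

iteration 1: XX__X______XX__XX_
iteration 2: XXX__XXXXX_XXX_XX_
iteration 3: XXXX_XXXXX_XXX_XX_
iteration 4: XXXX_XXXXX_XXX_XX_
position 5 holds _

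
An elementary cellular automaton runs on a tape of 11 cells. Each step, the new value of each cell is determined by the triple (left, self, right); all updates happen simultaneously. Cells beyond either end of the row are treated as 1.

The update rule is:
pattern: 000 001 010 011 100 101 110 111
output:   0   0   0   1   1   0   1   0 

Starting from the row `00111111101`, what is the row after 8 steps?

step 1: 10100000101
step 2: 10010000001
step 3: 11001000001
step 4: 01100100001
step 5: 01110010001
step 6: 01011001001
step 7: 00011100101
step 8: 10010110001

10010110001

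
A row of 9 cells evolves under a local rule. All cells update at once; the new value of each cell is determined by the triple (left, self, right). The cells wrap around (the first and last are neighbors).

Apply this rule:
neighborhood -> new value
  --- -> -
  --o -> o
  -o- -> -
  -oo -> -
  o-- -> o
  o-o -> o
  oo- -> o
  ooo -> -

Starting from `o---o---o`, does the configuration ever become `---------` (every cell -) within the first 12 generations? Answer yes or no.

generation 1: oo-o-o-o-
generation 2: -oo-o-o-o
generation 3: o-oo-o-o-
generation 4: -o-oo-o-o
generation 5: o-o-oo-o-
generation 6: -o-o-oo-o
generation 7: o-o-o-oo-
generation 8: -o-o-o-oo
generation 9: o-o-o-o-o
generation 10: oo-o-o-o-  (repeats generation 1; period 9)
generation 12: o-oo-o-o-
generation 12 is o-oo-o-o-, still not uniform -

no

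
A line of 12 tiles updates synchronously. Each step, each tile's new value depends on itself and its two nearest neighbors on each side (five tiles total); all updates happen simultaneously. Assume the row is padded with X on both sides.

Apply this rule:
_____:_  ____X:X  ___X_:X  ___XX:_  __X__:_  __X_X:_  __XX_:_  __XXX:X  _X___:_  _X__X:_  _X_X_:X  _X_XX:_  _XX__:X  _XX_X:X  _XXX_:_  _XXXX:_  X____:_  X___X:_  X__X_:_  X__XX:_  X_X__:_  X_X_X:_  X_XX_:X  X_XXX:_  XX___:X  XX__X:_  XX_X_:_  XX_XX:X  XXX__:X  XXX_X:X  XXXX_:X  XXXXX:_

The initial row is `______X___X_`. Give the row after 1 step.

X___XX___X__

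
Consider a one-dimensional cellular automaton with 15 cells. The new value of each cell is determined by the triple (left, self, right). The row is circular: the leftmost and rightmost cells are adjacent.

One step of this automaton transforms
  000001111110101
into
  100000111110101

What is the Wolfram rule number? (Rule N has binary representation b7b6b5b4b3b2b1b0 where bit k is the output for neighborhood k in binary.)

position 6: 111 → 1  (bit 7 = 1)
position 10: 110 → 1  (bit 6 = 1)
position 11: 101 → 0  (bit 5 = 0)
position 0: 100 → 1  (bit 4 = 1)
position 5: 011 → 0  (bit 3 = 0)
position 12: 010 → 1  (bit 2 = 1)
position 4: 001 → 0  (bit 1 = 0)
position 1: 000 → 0  (bit 0 = 0)
bits b7..b0 = 11010100 = 212

212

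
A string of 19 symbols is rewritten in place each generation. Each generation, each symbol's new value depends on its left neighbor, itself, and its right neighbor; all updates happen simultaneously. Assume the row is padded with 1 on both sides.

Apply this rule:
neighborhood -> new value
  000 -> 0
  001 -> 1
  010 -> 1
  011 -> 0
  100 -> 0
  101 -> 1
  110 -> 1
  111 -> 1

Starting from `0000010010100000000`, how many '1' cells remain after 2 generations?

7

0000110111100000001
0001011011100000010
count of 1: 7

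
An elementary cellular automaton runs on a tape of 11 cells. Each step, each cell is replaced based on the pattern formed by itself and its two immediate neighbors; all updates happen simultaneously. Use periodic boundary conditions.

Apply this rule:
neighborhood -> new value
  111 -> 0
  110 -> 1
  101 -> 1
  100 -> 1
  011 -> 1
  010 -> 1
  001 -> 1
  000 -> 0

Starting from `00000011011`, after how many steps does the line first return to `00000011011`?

4

step 1: 10000111111
step 2: 11001100000
step 3: 11111110001
step 4: 00000011011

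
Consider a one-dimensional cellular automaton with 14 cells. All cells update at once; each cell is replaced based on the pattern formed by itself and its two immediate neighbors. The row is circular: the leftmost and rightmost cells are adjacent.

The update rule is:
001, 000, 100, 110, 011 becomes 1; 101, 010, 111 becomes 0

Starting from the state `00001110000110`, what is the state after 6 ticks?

00011111000000

tick 1: 11111011111111
tick 2: 00001010000000
tick 3: 11110001111111
tick 4: 00011111000000
tick 5: 11110001111111  (repeats tick 3; period 2)
tick 6: 00011111000000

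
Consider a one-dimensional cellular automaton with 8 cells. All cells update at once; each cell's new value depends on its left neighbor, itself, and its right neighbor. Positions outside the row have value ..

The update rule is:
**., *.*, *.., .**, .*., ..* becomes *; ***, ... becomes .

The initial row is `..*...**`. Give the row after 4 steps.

.***.***
**.***.*
****.***
*..***.*

*..***.*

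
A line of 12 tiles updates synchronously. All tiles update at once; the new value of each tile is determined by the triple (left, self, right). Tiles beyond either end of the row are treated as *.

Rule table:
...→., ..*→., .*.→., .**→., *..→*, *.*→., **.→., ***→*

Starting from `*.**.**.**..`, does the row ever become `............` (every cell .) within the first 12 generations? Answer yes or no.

generation 1: ..........*.
generation 2: *...........
generation 3: .*..........
generation 4: ..*.........
generation 5: *..*........
generation 6: .*..*.......
generation 7: ..*..*......
generation 8: *..*..*.....
generation 9: .*..*..*....
generation 10: ..*..*..*...
generation 11: *..*..*..*..
generation 12: .*..*..*..*.
generation 12 is .*..*..*..*., still not uniform .

no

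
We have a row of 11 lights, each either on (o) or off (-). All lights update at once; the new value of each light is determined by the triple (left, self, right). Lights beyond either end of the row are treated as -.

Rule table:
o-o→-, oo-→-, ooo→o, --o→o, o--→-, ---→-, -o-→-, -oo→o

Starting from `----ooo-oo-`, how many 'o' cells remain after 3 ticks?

4

tick 1: ---ooo--o--
tick 2: --ooo--o---
tick 3: -ooo--o----
count of o: 4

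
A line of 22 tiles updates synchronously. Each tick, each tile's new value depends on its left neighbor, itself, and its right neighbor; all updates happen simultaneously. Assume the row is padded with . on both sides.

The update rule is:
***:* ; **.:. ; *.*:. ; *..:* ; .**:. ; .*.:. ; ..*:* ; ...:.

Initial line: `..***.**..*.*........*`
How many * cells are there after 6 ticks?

.*.*....**...*......*.
*...*..*..*.*.*....*.*
.*.*.**.**.....*..*...
*.........*...*.**.*..
.*.......*.*.*......*.
*.*.....*.....*....*.*
count of *: 6

6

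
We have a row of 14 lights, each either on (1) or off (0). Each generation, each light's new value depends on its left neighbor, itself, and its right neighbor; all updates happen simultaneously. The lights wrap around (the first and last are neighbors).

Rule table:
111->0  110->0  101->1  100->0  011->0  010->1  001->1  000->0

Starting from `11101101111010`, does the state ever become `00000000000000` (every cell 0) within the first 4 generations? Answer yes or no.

no

00010010000111
00110110001000
01001000011000
11011000100000
generation 4 is 11011000100000, still not uniform 0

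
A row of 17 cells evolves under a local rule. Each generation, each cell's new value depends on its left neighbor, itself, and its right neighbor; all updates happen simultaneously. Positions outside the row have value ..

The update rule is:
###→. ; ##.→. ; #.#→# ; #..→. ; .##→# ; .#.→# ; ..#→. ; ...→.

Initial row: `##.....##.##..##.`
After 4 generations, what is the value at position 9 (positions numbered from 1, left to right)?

.

generation 1: #......#.##...#..
generation 2: #......###....#..
generation 3: #......#......#..
generation 4: #......#......#..
position 9 holds .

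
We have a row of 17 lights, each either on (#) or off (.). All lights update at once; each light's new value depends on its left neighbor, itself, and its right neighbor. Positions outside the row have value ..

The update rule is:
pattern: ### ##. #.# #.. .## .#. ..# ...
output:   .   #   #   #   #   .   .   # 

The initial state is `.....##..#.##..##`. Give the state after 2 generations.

#..###.##.#..####

generation 1: ####.###..####.##
generation 2: #..###.##.#..####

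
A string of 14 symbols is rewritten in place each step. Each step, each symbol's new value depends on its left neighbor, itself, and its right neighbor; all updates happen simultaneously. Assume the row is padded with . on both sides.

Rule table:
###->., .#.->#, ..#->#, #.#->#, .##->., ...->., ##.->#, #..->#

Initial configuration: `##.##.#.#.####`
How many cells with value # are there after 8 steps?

10

.##.######...#
#.##.....##.##
##.##...#.##.#
.##.##.###.###
#.##.##..##..#
##.##.###.####
.##.##..##...#
#.##.###.##.##
count of #: 10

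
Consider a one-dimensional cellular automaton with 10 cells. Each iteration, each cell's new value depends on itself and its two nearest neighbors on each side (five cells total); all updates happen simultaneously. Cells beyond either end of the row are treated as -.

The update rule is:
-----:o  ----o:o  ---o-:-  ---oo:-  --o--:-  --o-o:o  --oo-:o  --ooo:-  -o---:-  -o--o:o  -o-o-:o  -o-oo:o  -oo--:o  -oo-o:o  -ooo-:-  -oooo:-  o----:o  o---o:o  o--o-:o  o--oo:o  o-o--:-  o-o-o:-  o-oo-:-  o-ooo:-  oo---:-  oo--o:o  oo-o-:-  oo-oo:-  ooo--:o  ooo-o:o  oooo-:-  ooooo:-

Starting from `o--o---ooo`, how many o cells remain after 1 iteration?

4

iteration 1: -oo--o---o
count of o: 4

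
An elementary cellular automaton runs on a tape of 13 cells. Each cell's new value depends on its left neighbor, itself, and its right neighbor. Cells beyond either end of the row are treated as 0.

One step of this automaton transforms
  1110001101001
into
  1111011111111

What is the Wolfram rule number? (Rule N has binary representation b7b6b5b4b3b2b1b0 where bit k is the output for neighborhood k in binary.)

position 1: 111 → 1  (bit 7 = 1)
position 2: 110 → 1  (bit 6 = 1)
position 8: 101 → 1  (bit 5 = 1)
position 3: 100 → 1  (bit 4 = 1)
position 0: 011 → 1  (bit 3 = 1)
position 9: 010 → 1  (bit 2 = 1)
position 5: 001 → 1  (bit 1 = 1)
position 4: 000 → 0  (bit 0 = 0)
bits b7..b0 = 11111110 = 254

254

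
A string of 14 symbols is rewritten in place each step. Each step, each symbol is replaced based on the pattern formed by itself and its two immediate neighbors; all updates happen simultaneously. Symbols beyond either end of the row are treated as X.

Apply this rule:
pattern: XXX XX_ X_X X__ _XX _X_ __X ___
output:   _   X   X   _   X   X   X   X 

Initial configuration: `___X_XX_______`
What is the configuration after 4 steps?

_XXXXXX_XXXXXX
XX____XXX_____
_X_XXXX_X_XXXX
XXXX__XXXXX___

XXXX__XXXXX___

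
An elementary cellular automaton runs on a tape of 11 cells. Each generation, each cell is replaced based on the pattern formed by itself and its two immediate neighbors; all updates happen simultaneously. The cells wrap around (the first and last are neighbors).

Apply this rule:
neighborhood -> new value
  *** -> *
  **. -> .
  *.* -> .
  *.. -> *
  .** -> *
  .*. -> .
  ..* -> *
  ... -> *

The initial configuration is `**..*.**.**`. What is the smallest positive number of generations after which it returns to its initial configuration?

*.**..*..**
..*.**.****
**..*..***.
*.**.****..
..*..***.**
**.****..*.
*..***.**..
.****..*.**
.***.**..*.
***..*.**.*
**.**..*..*
*..*.**.***
.**..*..***
.*.**.****.
*..*..***.*
.**.****..*
.*..***.**.
*.****..*.*
..***.**..*
****..*.**.
***.**..*..
**..*.**.**

22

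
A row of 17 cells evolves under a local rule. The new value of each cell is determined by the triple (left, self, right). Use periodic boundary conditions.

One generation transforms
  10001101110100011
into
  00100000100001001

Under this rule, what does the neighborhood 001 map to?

At position 3 the neighborhood is 001; the next row has 0 there.

0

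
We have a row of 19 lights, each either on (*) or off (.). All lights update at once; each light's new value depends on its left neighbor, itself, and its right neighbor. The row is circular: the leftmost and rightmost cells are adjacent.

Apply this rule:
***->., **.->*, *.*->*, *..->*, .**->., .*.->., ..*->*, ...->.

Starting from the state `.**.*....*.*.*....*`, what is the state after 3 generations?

*.*.**.**.*.*.*.**.

*.**.*..*.*.*.*..*.
.*.**.**.*.*.*.**.*
*.*.**.**.*.*.*.**.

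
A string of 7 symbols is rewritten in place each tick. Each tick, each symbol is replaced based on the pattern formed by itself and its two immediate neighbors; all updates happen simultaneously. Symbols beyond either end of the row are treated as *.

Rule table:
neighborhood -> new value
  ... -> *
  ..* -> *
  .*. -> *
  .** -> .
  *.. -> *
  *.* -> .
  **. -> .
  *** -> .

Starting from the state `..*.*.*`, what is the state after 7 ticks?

****...

tick 1: ***.*..
tick 2: ....***
tick 3: ****...
tick 4: ....***  (repeats tick 2; period 2)
tick 7: ****...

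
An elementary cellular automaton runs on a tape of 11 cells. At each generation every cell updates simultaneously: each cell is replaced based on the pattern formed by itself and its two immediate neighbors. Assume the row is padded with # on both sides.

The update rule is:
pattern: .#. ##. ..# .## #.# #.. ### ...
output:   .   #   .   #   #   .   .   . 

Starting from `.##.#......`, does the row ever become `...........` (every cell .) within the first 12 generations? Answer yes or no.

####.......
...#.......
...........
all cells are . at generation 3

yes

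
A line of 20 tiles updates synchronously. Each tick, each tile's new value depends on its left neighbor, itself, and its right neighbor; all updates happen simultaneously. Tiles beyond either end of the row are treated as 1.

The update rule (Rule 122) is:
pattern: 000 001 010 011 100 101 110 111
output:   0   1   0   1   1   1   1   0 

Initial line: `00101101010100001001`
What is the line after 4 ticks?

tick 1: 11011110101010010111
tick 2: 01110011010101101100
tick 3: 11011111101011111111
tick 4: 01110000110110000000

01110000110110000000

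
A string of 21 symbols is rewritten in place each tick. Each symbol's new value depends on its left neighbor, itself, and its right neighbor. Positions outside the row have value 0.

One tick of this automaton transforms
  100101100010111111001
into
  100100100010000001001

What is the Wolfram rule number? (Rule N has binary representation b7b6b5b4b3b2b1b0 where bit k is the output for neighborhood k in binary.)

68

position 13: 111 → 0  (bit 7 = 0)
position 6: 110 → 1  (bit 6 = 1)
position 4: 101 → 0  (bit 5 = 0)
position 1: 100 → 0  (bit 4 = 0)
position 5: 011 → 0  (bit 3 = 0)
position 0: 010 → 1  (bit 2 = 1)
position 2: 001 → 0  (bit 1 = 0)
position 8: 000 → 0  (bit 0 = 0)
bits b7..b0 = 01000100 = 68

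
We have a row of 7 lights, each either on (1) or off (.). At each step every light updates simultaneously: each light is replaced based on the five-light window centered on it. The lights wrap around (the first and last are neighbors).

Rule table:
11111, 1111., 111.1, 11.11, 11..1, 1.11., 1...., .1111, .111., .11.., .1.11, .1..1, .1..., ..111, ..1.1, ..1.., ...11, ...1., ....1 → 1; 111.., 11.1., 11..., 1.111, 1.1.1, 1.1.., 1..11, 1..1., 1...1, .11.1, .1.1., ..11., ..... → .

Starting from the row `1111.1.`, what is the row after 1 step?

.111..1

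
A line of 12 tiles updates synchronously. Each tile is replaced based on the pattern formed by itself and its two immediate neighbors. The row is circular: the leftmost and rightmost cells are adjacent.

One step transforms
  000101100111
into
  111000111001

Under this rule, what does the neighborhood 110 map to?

At position 6 the neighborhood is 110; the next row has 1 there.

1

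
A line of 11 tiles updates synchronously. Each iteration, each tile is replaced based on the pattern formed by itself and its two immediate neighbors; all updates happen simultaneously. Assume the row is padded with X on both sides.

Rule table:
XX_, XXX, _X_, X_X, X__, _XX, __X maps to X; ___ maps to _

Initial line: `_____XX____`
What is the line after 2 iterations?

X___XXXX__X
XX_XXXXXXXX

XX_XXXXXXXX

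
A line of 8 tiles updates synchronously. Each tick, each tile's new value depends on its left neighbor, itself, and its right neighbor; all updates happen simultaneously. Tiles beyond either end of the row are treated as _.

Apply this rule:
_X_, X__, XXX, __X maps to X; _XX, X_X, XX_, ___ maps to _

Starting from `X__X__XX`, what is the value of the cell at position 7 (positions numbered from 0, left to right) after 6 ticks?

XXXXXX__
_XXXX_X_
X_XX__XX
X___XX__
XX_X__X_
___XXXXX
position 7 holds X

X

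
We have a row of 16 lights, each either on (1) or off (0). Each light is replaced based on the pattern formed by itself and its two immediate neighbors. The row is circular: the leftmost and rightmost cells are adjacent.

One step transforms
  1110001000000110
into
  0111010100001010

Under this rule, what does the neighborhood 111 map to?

At position 1 the neighborhood is 111; the next row has 1 there.

1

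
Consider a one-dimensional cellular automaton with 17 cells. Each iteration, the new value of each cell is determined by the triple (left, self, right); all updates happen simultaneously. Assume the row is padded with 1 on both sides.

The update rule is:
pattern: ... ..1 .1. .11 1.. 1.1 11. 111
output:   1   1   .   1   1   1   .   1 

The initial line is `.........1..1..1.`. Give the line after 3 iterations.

111111111.11.11.1
11111111.11.11.11
1111111.11.11.111

1111111.11.11.111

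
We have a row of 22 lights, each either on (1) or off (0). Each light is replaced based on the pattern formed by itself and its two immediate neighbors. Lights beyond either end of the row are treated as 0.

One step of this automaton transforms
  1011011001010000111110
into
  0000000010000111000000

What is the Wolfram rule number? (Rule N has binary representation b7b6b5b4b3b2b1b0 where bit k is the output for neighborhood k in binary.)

3

position 17: 111 → 0  (bit 7 = 0)
position 3: 110 → 0  (bit 6 = 0)
position 1: 101 → 0  (bit 5 = 0)
position 7: 100 → 0  (bit 4 = 0)
position 2: 011 → 0  (bit 3 = 0)
position 0: 010 → 0  (bit 2 = 0)
position 8: 001 → 1  (bit 1 = 1)
position 13: 000 → 1  (bit 0 = 1)
bits b7..b0 = 00000011 = 3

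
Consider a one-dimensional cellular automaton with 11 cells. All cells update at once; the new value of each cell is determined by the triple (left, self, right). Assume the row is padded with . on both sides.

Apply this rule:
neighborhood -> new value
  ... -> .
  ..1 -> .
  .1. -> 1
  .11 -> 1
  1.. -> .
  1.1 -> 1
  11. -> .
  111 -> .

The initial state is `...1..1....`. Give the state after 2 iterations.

...1..1....

...1..1....  (fixed point — unchanged through iteration 2)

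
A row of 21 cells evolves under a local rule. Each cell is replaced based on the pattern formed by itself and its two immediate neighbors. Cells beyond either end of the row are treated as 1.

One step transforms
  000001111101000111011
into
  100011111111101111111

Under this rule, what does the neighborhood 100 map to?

1

At position 0 the neighborhood is 100; the next row has 1 there.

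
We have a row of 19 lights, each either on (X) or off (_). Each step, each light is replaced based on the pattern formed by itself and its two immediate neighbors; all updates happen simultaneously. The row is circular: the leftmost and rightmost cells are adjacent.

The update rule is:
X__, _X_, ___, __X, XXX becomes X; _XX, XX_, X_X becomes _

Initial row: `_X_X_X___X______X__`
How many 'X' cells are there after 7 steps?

step 1: XX_X_XXXXXXXXXXXXXX
step 2: X__X__XXXXXXXXXXXXX
step 3: _XXXXX_XXXXXXXXXXXX
step 4: __XXX___XXXXXXXXXX_
step 5: XX_X_XXX_XXXXXXXX_X
step 6: X__X__X___XXXXXX___
step 7: XXXXXXXXXX_XXXX_XXX
count of X: 17

17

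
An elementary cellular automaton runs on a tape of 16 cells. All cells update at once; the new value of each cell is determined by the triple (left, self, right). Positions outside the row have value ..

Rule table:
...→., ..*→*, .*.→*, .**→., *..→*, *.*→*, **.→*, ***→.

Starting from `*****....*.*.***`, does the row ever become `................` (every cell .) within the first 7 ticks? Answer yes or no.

no

....**..*****..*
...*.***....****
..***..**..*...*
.*..***.*****.**
****..**....**.*
...***.**..*.***
..*..**.*****..*
tick 7 is ..*..**.*****..*, still not uniform .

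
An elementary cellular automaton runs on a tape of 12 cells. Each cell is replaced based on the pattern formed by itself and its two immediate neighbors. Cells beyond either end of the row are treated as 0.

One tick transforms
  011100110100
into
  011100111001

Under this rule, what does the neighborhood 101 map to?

1

At position 8 the neighborhood is 101; the next row has 1 there.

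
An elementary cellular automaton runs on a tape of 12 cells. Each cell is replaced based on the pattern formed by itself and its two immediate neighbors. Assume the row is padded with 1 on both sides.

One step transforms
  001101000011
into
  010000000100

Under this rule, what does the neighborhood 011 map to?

0

At position 2 the neighborhood is 011; the next row has 0 there.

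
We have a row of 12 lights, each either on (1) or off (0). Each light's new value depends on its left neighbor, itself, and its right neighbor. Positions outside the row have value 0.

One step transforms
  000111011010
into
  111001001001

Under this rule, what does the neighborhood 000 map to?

At position 0 the neighborhood is 000; the next row has 1 there.

1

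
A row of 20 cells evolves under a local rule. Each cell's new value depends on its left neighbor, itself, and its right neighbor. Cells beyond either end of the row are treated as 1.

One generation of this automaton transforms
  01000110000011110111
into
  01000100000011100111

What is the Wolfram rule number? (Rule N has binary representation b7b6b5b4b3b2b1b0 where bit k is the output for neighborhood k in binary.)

140

position 13: 111 → 1  (bit 7 = 1)
position 6: 110 → 0  (bit 6 = 0)
position 0: 101 → 0  (bit 5 = 0)
position 2: 100 → 0  (bit 4 = 0)
position 5: 011 → 1  (bit 3 = 1)
position 1: 010 → 1  (bit 2 = 1)
position 4: 001 → 0  (bit 1 = 0)
position 3: 000 → 0  (bit 0 = 0)
bits b7..b0 = 10001100 = 140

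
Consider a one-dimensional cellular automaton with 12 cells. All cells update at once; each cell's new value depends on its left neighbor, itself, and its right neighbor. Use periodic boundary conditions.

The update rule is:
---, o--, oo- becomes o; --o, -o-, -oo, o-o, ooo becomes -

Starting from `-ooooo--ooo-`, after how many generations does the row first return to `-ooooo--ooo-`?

12

-----oo---oo
oooo--ooo--o
---oo---oo--
oo--ooo--ooo
-oo---oo----
--ooo--ooooo
o---oo-----o
ooo--ooooo--
--oo-----oo-
o--ooooo--oo
oo-----oo---
-ooooo--ooo-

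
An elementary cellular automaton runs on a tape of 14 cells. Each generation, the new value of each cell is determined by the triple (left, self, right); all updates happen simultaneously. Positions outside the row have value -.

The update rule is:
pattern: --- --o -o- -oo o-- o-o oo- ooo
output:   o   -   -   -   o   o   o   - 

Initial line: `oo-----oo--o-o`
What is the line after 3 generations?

-ooooo--oo--o-
-----oo--oo--o
oooo--oo--oo--

oooo--oo--oo--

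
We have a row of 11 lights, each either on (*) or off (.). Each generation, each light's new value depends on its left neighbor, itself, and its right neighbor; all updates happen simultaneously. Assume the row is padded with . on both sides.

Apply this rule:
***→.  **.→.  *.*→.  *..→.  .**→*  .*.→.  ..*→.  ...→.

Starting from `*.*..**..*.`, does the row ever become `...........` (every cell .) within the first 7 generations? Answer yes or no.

yes

generation 1: .....*.....
generation 2: ...........
all cells are . at generation 2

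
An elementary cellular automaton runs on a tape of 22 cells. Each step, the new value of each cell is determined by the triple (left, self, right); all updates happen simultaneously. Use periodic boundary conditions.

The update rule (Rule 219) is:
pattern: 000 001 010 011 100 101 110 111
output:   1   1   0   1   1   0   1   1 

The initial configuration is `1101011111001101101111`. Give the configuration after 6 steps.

1111111111111101101111

1100011111111101101111
1111111111111101101111
1111111111111101101111  (fixed point — unchanged through step 6)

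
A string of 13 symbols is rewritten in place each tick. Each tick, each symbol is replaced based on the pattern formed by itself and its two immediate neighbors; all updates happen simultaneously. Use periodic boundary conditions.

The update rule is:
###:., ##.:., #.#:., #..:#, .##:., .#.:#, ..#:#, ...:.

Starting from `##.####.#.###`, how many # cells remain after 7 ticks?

4

tick 1: ........#....
tick 2: .......###...
tick 3: ......#...#..
tick 4: .....###.###.
tick 5: ....#.......#
tick 6: #..###.....##
tick 7: .##...#...#..
count of #: 4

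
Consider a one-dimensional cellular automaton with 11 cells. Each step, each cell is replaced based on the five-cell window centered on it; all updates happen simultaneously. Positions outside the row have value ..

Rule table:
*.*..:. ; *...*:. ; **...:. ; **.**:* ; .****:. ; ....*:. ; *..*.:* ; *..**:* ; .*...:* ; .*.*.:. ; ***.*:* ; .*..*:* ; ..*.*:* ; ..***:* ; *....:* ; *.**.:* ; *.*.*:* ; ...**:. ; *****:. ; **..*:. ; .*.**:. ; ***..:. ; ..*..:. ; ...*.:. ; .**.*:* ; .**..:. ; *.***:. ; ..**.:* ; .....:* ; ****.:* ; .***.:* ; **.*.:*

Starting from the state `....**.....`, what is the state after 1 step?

**..*..****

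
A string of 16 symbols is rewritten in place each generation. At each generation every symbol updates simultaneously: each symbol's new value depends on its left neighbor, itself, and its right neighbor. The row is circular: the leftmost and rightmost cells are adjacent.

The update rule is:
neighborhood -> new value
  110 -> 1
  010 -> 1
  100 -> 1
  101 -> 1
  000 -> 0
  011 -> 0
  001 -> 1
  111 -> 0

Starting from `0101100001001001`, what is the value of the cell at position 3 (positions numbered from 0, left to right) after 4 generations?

1110110011111111
0011011100000000
0101100110000000
1110111011000000
position 3 holds 0

0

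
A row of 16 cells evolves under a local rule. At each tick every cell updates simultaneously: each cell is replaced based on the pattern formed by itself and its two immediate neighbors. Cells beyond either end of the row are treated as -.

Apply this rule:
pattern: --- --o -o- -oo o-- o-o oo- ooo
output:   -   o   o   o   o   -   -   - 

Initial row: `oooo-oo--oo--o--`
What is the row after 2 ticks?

o----o-ooo-oooo-
oo--oo-o---o---o

oo--oo-o---o---o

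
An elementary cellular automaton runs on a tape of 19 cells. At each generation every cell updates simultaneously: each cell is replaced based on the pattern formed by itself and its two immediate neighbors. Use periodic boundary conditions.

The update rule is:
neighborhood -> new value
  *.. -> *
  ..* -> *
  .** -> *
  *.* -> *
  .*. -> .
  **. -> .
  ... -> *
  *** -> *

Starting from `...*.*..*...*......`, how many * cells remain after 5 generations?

generation 1: ***.*.**.***.******
generation 2: **.*.**.***.*******
generation 3: *.*.**.***.********
generation 4: .*.**.***.*********
generation 5: *.**.***.*********.
count of *: 15

15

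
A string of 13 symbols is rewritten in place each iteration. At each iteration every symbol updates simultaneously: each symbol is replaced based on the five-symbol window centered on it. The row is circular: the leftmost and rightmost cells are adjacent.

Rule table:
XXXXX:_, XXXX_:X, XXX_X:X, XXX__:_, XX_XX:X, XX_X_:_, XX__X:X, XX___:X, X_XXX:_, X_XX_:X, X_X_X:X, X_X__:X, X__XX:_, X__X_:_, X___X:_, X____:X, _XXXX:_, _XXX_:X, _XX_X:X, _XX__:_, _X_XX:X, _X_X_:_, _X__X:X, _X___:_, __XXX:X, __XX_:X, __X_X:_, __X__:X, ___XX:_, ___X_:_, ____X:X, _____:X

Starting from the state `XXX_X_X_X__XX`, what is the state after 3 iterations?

_XX_X_X_XX_X_
_XX_X_XXXX_XX
XXX_XX__XXXXX

XXX_XX__XXXXX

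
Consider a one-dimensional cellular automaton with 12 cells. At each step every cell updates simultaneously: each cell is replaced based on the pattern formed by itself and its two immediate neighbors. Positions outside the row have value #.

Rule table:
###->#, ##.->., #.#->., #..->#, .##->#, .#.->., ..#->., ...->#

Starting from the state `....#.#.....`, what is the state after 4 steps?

.#.#.#.#....

###....####.
##.###.###..
#..##..##.#.
.#.#.#.#....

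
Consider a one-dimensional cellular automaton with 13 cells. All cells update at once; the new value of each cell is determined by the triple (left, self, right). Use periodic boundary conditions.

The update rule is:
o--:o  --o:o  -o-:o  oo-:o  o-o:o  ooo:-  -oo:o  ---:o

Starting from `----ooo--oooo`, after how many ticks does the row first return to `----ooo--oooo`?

2

ooooo-oooo--o
----ooo--oooo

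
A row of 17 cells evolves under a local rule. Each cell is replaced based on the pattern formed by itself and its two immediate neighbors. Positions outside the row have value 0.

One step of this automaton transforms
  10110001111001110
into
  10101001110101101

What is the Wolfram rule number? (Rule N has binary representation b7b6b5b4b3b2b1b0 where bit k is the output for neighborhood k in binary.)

156

position 8: 111 → 1  (bit 7 = 1)
position 3: 110 → 0  (bit 6 = 0)
position 1: 101 → 0  (bit 5 = 0)
position 4: 100 → 1  (bit 4 = 1)
position 2: 011 → 1  (bit 3 = 1)
position 0: 010 → 1  (bit 2 = 1)
position 6: 001 → 0  (bit 1 = 0)
position 5: 000 → 0  (bit 0 = 0)
bits b7..b0 = 10011100 = 156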